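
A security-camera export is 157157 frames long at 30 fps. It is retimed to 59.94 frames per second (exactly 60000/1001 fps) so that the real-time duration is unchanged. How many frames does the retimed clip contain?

Target frames = source frames × (target rate / source rate) = 157157 × (60000/1001)/(30) = 157157 × 2000/1001 = 314000.

314000 frames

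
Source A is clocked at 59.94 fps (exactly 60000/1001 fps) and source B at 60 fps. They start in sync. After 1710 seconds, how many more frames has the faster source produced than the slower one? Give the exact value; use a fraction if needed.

102600/1001 frames

A emits 60000/1001 × 1710 = 102600000/1001 frames; B emits 60 × 1710 = 102600.
Difference = 102600/1001 frames (≈ 102.4975); B is ahead of A.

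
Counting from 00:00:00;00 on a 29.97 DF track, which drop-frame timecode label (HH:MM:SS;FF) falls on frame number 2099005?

19:27:16;27

Each 10-minute DF block holds 10 × 60 × 30 − 9 × 2 = 17982 frames. 2099005 ÷ 17982 → 116 full blocks, remainder 13093.
Within the partial block the first minute is 1800 frames and each further minute 1798, so 7 further minute boundaries passed. Total skipped labels = 18 × 116 + 2 × 7 = 2102.
Non-drop label index = 2099005 + 2102 = 2101107; at 30 labels/s that is 19:27:16:27, i.e. DF 19:27:16;27.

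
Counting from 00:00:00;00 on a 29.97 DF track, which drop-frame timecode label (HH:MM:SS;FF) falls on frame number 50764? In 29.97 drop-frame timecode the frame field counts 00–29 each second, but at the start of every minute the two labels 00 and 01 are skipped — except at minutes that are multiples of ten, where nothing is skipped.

Ten DF minutes hold 17982 frames, so frame 50764 lies in block 2 (frames 35964–53945) with 14800 frames into that block.
The block's first minute is 1800 frames and the rest 1798 each; 14800 frames reaches minute 8, so 2 × 18 + 8 × 2 = 52 labels have been skipped so far.
Adding those back, label number 50764 + 52 = 50816 at 30 labels/s is 1693 s + 26 f = 0 h 28 min 13 s frame 26, i.e. 00:28:13;26.

00:28:13;26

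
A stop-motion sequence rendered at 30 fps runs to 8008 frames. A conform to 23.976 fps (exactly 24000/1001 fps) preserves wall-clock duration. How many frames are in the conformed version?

6400 frames

Target frames = source frames × (target rate / source rate) = 8008 × (24000/1001)/(30) = 8008 × 800/1001 = 6400.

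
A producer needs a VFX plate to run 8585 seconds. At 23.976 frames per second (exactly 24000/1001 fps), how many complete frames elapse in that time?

205834 frames

Frames = 8585 × 24000/1001 = 206040000/1001 ≈ 205834.1658.
Complete frames: 205834.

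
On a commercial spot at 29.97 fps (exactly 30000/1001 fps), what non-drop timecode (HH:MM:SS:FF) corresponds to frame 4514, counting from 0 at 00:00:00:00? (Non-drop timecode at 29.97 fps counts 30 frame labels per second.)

4514 ÷ 30 = 150 full seconds, remainder 14 frames.
150 s = 0 h 2 min 30 s.
Timecode: 00:02:30:14.

00:02:30:14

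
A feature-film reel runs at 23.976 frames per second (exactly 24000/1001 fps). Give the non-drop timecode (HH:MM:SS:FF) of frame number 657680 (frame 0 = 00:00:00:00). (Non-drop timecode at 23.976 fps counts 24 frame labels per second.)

07:36:43:08

657680 ÷ 24 = 27403 full seconds, remainder 8 frames.
27403 s = 7 h 36 min 43 s.
Timecode: 07:36:43:08.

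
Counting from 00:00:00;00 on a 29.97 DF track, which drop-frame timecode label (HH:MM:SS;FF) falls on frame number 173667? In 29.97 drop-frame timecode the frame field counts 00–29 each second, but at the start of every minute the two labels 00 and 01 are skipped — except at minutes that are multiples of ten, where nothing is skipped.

01:36:34;21

Each 10-minute DF block holds 10 × 60 × 30 − 9 × 2 = 17982 frames. 173667 ÷ 17982 → 9 full blocks, remainder 11829.
Within the partial block the first minute is 1800 frames and each further minute 1798, so 6 further minute boundaries passed. Total skipped labels = 18 × 9 + 2 × 6 = 174.
Non-drop label index = 173667 + 174 = 173841; at 30 labels/s that is 01:36:34:21, i.e. DF 01:36:34;21.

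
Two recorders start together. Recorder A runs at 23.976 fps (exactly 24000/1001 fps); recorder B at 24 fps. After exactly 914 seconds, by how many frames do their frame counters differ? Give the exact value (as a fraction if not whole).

21936/1001 frames

A emits 24000/1001 × 914 = 21936000/1001 frames; B emits 24 × 914 = 21936.
Difference = 21936/1001 frames (≈ 21.9141); B is ahead of A.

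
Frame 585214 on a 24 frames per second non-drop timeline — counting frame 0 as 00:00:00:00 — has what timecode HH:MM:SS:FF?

585214 ÷ 24 = 24383 full seconds, remainder 22 frames.
24383 s = 6 h 46 min 23 s.
Timecode: 06:46:23:22.

06:46:23:22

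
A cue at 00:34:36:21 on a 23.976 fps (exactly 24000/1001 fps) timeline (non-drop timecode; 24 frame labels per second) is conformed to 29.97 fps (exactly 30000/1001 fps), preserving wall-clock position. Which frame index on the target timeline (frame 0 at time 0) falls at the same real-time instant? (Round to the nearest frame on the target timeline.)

frame 62306

Source frame index: (0×3600 + 34×60 + 36) × 24 + 21 = 49845.
Real time: 49845 / (24000/1001) = 3326323/1600 s.
Target frame: (3326323/1600) × (30000/1001) = 249225/4 ≈ 62306.250 → 62306.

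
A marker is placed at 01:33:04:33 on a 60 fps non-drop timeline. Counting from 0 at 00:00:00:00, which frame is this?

335073

Total seconds to the label: (1 × 3600 + 33 × 60 + 4) = 5584.
Frame index = 5584 × 60 + 33 = 335073.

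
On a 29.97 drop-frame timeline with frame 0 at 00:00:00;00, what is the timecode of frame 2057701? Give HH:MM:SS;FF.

Ten DF minutes hold 17982 frames, so frame 2057701 lies in block 114 (frames 2049948–2067929) with 7753 frames into that block.
The block's first minute is 1800 frames and the rest 1798 each; 7753 frames reaches minute 4, so 114 × 18 + 4 × 2 = 2060 labels have been skipped so far.
Adding those back, label number 2057701 + 2060 = 2059761 at 30 labels/s is 68658 s + 21 f = 19 h 4 min 18 s frame 21, i.e. 19:04:18;21.

19:04:18;21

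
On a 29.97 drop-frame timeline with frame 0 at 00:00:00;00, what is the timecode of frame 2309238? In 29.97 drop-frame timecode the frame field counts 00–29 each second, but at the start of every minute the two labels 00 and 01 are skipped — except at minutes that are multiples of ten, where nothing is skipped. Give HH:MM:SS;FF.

Each 10-minute DF block holds 10 × 60 × 30 − 9 × 2 = 17982 frames. 2309238 ÷ 17982 → 128 full blocks, remainder 7542.
Within the partial block the first minute is 1800 frames and each further minute 1798, so 4 further minute boundaries passed. Total skipped labels = 18 × 128 + 2 × 4 = 2312.
Non-drop label index = 2309238 + 2312 = 2311550; at 30 labels/s that is 21:24:11:20, i.e. DF 21:24:11;20.

21:24:11;20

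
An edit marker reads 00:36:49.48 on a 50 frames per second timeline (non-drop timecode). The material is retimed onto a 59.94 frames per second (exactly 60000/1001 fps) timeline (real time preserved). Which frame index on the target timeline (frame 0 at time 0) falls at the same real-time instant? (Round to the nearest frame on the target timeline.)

Source frame index: (0×3600 + 36×60 + 49) × 50 + 48 = 110498.
Real time: 110498 / (50) = 55249/25 s.
Target frame: (55249/25) × (60000/1001) = 132597600/1001 ≈ 132465.135 → 132465.

frame 132465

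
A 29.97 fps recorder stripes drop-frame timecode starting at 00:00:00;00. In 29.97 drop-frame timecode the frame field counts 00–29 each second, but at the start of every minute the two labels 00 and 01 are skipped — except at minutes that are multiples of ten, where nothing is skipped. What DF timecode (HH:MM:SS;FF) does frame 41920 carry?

00:23:18;22

Each 10-minute DF block holds 10 × 60 × 30 − 9 × 2 = 17982 frames. 41920 ÷ 17982 → 2 full blocks, remainder 5956.
Within the partial block the first minute is 1800 frames and each further minute 1798, so 3 further minute boundaries passed. Total skipped labels = 18 × 2 + 2 × 3 = 42.
Non-drop label index = 41920 + 42 = 41962; at 30 labels/s that is 00:23:18:22, i.e. DF 00:23:18;22.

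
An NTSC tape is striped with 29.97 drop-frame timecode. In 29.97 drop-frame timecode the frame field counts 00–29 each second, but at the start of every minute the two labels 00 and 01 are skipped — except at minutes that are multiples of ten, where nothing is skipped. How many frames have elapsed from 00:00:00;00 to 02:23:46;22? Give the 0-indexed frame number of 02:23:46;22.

As if non-drop at 30 labels/s: (2 × 3600 + 23 × 60 + 46) × 30 + 22 = 258802.
Minute boundaries passed: 143; those not divisible by 10: 143 − 14 = 129; dropped labels = 2 × 129 = 258.
Actual frame index = 258802 − 258 = 258544.

258544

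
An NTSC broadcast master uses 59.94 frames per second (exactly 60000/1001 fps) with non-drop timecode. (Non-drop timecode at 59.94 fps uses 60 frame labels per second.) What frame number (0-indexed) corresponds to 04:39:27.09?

1006029

Total seconds to the label: (4 × 3600 + 39 × 60 + 27) = 16767.
Frame index = 16767 × 60 + 9 = 1006029.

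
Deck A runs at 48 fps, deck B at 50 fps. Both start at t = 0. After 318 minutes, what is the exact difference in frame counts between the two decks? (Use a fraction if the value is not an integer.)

38160 frames

318 min = 19080 s.
A emits 48 × 19080 = 915840 frames; B emits 50 × 19080 = 954000.
Difference = 38160 frames; B is ahead of A.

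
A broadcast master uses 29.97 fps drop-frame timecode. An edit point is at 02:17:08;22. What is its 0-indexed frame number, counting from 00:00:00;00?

246614

As if non-drop at 30 labels/s: (2 × 3600 + 17 × 60 + 8) × 30 + 22 = 246862.
Minute boundaries passed: 137; those not divisible by 10: 137 − 13 = 124; dropped labels = 2 × 124 = 248.
Actual frame index = 246862 − 248 = 246614.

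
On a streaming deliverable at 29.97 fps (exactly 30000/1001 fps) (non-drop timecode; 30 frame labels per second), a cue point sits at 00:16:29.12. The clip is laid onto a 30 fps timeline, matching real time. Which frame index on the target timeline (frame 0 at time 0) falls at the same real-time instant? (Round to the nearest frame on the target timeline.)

frame 29712

Source frame index: (0×3600 + 16×60 + 29) × 30 + 12 = 29682.
Real time: 29682 / (30000/1001) = 4951947/5000 s.
Target frame: (4951947/5000) × (30) = 14855841/500 ≈ 29711.682 → 29712.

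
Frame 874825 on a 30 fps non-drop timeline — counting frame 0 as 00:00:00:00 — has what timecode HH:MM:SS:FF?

08:06:00:25

874825 ÷ 30 = 29160 full seconds, remainder 25 frames.
29160 s = 8 h 6 min 0 s.
Timecode: 08:06:00:25.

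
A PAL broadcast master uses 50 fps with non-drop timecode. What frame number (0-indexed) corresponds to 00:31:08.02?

Total seconds to the label: (0 × 3600 + 31 × 60 + 8) = 1868.
Frame index = 1868 × 50 + 2 = 93402.

frame 93402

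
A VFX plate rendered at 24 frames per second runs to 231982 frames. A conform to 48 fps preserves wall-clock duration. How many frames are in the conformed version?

Target frames = source frames × (target rate / source rate) = 231982 × (48)/(24) = 231982 × 2 = 463964.

463964 frames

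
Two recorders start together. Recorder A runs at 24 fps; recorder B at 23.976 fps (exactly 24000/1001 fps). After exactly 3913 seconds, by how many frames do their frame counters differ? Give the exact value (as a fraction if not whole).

1032/11 frames

A emits 24 × 3913 = 93912 frames; B emits 24000/1001 × 3913 = 1032000/11.
Difference = 1032/11 frames (≈ 93.8182); B is behind A.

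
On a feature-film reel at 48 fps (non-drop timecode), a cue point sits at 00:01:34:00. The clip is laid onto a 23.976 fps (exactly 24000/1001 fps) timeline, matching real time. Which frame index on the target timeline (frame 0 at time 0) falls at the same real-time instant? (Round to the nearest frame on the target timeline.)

frame 2254

Source frame index: (0×3600 + 1×60 + 34) × 48 + 0 = 4512.
Real time: 4512 / (48) = 94 s.
Target frame: (94) × (24000/1001) = 2256000/1001 ≈ 2253.746 → 2254.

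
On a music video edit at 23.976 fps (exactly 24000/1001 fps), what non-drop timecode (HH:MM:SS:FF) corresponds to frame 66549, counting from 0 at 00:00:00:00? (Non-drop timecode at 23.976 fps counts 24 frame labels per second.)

66549 ÷ 24 = 2772 full seconds, remainder 21 frames.
2772 s = 0 h 46 min 12 s.
Timecode: 00:46:12:21.

00:46:12:21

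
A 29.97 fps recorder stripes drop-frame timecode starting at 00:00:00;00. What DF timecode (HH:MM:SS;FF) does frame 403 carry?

00:00:13;13

Each 10-minute DF block holds 10 × 60 × 30 − 9 × 2 = 17982 frames. 403 ÷ 17982 → 0 full blocks, remainder 403.
Within the partial block the first minute is 1800 frames and each further minute 1798, so 0 further minute boundaries passed. Total skipped labels = 18 × 0 + 2 × 0 = 0.
Non-drop label index = 403 + 0 = 403; at 30 labels/s that is 00:00:13:13, i.e. DF 00:00:13;13.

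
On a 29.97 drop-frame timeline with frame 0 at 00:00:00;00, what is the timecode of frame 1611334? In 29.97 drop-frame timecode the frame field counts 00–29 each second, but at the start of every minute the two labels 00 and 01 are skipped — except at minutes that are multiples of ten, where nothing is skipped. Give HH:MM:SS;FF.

14:56:04;28

Each 10-minute DF block holds 10 × 60 × 30 − 9 × 2 = 17982 frames. 1611334 ÷ 17982 → 89 full blocks, remainder 10936.
Within the partial block the first minute is 1800 frames and each further minute 1798, so 6 further minute boundaries passed. Total skipped labels = 18 × 89 + 2 × 6 = 1614.
Non-drop label index = 1611334 + 1614 = 1612948; at 30 labels/s that is 14:56:04:28, i.e. DF 14:56:04;28.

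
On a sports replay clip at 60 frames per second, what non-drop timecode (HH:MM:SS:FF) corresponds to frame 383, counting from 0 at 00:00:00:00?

383 ÷ 60 = 6 full seconds, remainder 23 frames.
6 s = 0 h 0 min 6 s.
Timecode: 00:00:06:23.

00:00:06:23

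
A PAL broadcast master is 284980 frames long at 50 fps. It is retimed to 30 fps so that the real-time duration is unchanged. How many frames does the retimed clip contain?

Target frames = source frames × (target rate / source rate) = 284980 × (30)/(50) = 284980 × 3/5 = 170988.

170988 frames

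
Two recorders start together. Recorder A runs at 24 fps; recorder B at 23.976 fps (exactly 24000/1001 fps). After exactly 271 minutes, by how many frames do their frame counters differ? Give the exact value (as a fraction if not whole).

390240/1001 frames

271 min = 16260 s.
A emits 24 × 16260 = 390240 frames; B emits 24000/1001 × 16260 = 390240000/1001.
Difference = 390240/1001 frames (≈ 389.8501); B is behind A.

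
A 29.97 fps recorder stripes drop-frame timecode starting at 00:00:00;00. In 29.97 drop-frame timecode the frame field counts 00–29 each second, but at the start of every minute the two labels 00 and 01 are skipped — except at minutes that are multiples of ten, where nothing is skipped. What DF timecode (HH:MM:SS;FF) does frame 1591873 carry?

Each 10-minute DF block holds 10 × 60 × 30 − 9 × 2 = 17982 frames. 1591873 ÷ 17982 → 88 full blocks, remainder 9457.
Within the partial block the first minute is 1800 frames and each further minute 1798, so 5 further minute boundaries passed. Total skipped labels = 18 × 88 + 2 × 5 = 1594.
Non-drop label index = 1591873 + 1594 = 1593467; at 30 labels/s that is 14:45:15:17, i.e. DF 14:45:15;17.

14:45:15;17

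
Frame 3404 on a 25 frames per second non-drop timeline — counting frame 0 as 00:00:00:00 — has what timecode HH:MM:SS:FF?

00:02:16:04

3404 ÷ 25 = 136 full seconds, remainder 4 frames.
136 s = 0 h 2 min 16 s.
Timecode: 00:02:16:04.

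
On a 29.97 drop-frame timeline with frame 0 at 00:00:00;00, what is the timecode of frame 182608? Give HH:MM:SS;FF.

Ten DF minutes hold 17982 frames, so frame 182608 lies in block 10 (frames 179820–197801) with 2788 frames into that block.
The block's first minute is 1800 frames and the rest 1798 each; 2788 frames reaches minute 1, so 10 × 18 + 1 × 2 = 182 labels have been skipped so far.
Adding those back, label number 182608 + 182 = 182790 at 30 labels/s is 6093 s + 0 f = 1 h 41 min 33 s frame 0, i.e. 01:41:33;00.

01:41:33;00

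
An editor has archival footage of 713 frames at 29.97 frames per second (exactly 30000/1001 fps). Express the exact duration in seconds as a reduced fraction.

713713/30000 seconds

Running time = 713 ÷ (30000/1001) = 713 × 1001/30000 = 713713/30000 s.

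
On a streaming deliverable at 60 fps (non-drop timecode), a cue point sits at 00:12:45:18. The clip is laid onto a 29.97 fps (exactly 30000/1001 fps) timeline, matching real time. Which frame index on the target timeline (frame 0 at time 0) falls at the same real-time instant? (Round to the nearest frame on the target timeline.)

Source frame index: (0×3600 + 12×60 + 45) × 60 + 18 = 45918.
Real time: 45918 / (60) = 7653/10 s.
Target frame: (7653/10) × (30000/1001) = 22959000/1001 ≈ 22936.064 → 22936.

frame 22936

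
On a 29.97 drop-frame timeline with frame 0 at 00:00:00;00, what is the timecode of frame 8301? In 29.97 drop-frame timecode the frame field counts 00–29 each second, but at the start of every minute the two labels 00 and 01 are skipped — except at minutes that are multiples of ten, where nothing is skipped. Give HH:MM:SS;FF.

Ten DF minutes hold 17982 frames, so frame 8301 lies in block 0 (frames 0–17981) with 8301 frames into that block.
The block's first minute is 1800 frames and the rest 1798 each; 8301 frames reaches minute 4, so 0 × 18 + 4 × 2 = 8 labels have been skipped so far.
Adding those back, label number 8301 + 8 = 8309 at 30 labels/s is 276 s + 29 f = 0 h 4 min 36 s frame 29, i.e. 00:04:36;29.

00:04:36;29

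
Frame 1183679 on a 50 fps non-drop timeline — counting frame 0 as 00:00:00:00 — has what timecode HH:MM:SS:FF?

06:34:33:29

1183679 ÷ 50 = 23673 full seconds, remainder 29 frames.
23673 s = 6 h 34 min 33 s.
Timecode: 06:34:33:29.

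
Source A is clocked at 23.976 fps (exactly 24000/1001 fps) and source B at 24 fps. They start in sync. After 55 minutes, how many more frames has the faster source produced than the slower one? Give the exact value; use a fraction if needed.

55 min = 3300 s.
A emits 24000/1001 × 3300 = 7200000/91 frames; B emits 24 × 3300 = 79200.
Difference = 7200/91 frames (≈ 79.1209); B is ahead of A.

7200/91 frames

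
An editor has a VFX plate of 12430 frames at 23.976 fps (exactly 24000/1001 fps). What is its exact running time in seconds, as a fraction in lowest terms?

Running time = 12430 ÷ (24000/1001) = 12430 × 1001/24000 = 1244243/2400 s.

1244243/2400 seconds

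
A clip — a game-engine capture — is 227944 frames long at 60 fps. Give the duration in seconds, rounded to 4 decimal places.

Running time = 227944 × 1/60 = 56986/15 s ≈ 3799.0667 s.

3799.0667 seconds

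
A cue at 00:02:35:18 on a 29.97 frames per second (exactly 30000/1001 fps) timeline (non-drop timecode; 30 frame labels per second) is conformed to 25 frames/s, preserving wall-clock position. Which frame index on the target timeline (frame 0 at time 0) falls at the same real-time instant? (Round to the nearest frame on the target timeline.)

frame 3894

Source frame index: (0×3600 + 2×60 + 35) × 30 + 18 = 4668.
Real time: 4668 / (30000/1001) = 389389/2500 s.
Target frame: (389389/2500) × (25) = 389389/100 ≈ 3893.890 → 3894.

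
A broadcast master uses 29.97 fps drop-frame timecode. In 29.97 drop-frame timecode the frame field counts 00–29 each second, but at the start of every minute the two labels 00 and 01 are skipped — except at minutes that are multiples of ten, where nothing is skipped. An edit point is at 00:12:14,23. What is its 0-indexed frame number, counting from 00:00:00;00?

As if non-drop at 30 labels/s: (0 × 3600 + 12 × 60 + 14) × 30 + 23 = 22043.
Minute boundaries passed: 12; those not divisible by 10: 12 − 1 = 11; dropped labels = 2 × 11 = 22.
Actual frame index = 22043 − 22 = 22021.

22021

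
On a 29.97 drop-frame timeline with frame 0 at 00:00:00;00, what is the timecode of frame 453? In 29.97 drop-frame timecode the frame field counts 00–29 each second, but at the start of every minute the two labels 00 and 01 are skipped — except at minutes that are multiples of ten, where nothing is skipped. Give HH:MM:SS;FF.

00:00:15;03

Each 10-minute DF block holds 10 × 60 × 30 − 9 × 2 = 17982 frames. 453 ÷ 17982 → 0 full blocks, remainder 453.
Within the partial block the first minute is 1800 frames and each further minute 1798, so 0 further minute boundaries passed. Total skipped labels = 18 × 0 + 2 × 0 = 0.
Non-drop label index = 453 + 0 = 453; at 30 labels/s that is 00:00:15:03, i.e. DF 00:00:15;03.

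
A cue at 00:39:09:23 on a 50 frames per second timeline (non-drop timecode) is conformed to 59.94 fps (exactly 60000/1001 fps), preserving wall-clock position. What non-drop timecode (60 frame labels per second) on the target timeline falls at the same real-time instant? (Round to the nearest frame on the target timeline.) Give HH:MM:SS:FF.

00:39:07:07

Source frame index: (0×3600 + 39×60 + 9) × 50 + 23 = 117473.
Real time: 117473 / (50) = 117473/50 s.
Target frame: (117473/50) × (60000/1001) = 140967600/1001 ≈ 140826.773 → 140827.
At 60 labels/s: frame 140827 → 00:39:07:07.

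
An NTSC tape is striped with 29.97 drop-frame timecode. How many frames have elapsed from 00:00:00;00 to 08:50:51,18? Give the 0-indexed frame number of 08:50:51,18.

954594

As if non-drop at 30 labels/s: (8 × 3600 + 50 × 60 + 51) × 30 + 18 = 955548.
Minute boundaries passed: 530; those not divisible by 10: 530 − 53 = 477; dropped labels = 2 × 477 = 954.
Actual frame index = 955548 − 954 = 954594.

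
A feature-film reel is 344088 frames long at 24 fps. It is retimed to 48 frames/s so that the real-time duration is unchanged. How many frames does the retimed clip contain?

688176 frames

Frames at target rate = 344088 × (48) / (24) = 688176.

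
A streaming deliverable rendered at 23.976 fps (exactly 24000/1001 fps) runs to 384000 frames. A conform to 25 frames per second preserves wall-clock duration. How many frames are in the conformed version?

Target frames = source frames × (target rate / source rate) = 384000 × (25)/(24000/1001) = 384000 × 1001/960 = 400400.

400400 frames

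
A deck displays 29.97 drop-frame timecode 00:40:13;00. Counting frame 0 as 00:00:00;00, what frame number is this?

Complete 10-minute blocks: 4, each 17982 frames → 71928.
Remaining 0 whole minutes in the current block: 0 frames.
Within the current minute: 13 × 30 + 0 = 390. Total = 71928 + 0 + 390 = 72318.

72318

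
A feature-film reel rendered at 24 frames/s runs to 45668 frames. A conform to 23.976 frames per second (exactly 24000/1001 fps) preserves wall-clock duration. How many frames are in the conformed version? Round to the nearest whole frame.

45622 frames

Frames at target rate = 45668 × (24000/1001) / (24) = 6524000/143 ≈ 45622.378.
Nearest whole frame: 45622.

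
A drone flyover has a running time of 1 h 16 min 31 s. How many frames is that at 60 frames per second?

275460 frames

1 h 16 min 31 s = 4591 s.
Frames = 4591 × 60 = 275460.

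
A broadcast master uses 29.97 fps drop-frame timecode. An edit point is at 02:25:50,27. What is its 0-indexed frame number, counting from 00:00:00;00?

Complete 10-minute blocks: 14, each 17982 frames → 251748.
Remaining 5 whole minutes in the current block: 1800 + 4 × 1798 = 8992 frames.
Within the current minute: 50 × 30 + 27 − 2 = 1525 (labels ;00/;01 skipped at this minute). Total = 251748 + 8992 + 1525 = 262265.

262265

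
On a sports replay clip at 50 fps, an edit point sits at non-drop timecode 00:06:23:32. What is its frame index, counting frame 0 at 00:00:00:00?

Total seconds to the label: (0 × 3600 + 6 × 60 + 23) = 383.
Frame index = 383 × 50 + 32 = 19182.

19182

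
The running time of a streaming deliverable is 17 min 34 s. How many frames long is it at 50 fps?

52700 frames

17 min 34 s = 1054 s.
Frames = 1054 × 50 = 52700.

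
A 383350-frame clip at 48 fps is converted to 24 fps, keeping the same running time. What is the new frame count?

Target frames = source frames × (target rate / source rate) = 383350 × (24)/(48) = 383350 × 1/2 = 191675.

191675 frames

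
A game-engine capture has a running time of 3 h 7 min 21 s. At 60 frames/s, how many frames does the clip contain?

3 h 7 min 21 s = 11241 s.
Frames = 11241 × 60 = 674460.

674460 frames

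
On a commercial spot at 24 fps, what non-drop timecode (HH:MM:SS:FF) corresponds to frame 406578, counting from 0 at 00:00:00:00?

406578 ÷ 24 = 16940 full seconds, remainder 18 frames.
16940 s = 4 h 42 min 20 s.
Timecode: 04:42:20:18.

04:42:20:18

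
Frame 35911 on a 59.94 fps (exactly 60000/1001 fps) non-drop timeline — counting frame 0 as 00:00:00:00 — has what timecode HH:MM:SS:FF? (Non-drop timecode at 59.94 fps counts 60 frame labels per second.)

00:09:58:31

35911 ÷ 60 = 598 full seconds, remainder 31 frames.
598 s = 0 h 9 min 58 s.
Timecode: 00:09:58:31.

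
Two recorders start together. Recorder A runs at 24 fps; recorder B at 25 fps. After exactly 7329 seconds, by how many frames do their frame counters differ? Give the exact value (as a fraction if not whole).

7329 frames

A emits 24 × 7329 = 175896 frames; B emits 25 × 7329 = 183225.
Difference = 7329 frames; B is ahead of A.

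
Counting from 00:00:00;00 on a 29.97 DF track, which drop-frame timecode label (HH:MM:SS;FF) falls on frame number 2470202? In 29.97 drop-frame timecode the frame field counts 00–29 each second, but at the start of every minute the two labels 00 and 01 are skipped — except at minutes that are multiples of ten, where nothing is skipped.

22:53:42;14

Each 10-minute DF block holds 10 × 60 × 30 − 9 × 2 = 17982 frames. 2470202 ÷ 17982 → 137 full blocks, remainder 6668.
Within the partial block the first minute is 1800 frames and each further minute 1798, so 3 further minute boundaries passed. Total skipped labels = 18 × 137 + 2 × 3 = 2472.
Non-drop label index = 2470202 + 2472 = 2472674; at 30 labels/s that is 22:53:42:14, i.e. DF 22:53:42;14.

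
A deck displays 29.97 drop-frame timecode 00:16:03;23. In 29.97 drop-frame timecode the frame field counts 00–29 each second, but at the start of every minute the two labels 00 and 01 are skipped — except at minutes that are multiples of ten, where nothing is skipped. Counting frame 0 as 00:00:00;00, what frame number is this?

Complete 10-minute blocks: 1, each 17982 frames → 17982.
Remaining 6 whole minutes in the current block: 1800 + 5 × 1798 = 10790 frames.
Within the current minute: 3 × 30 + 23 − 2 = 111 (labels ;00/;01 skipped at this minute). Total = 17982 + 10790 + 111 = 28883.

28883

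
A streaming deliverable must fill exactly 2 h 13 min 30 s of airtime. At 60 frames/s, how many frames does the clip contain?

2 h 13 min 30 s = 8010 s.
Frames = 8010 × 60 = 480600.

480600 frames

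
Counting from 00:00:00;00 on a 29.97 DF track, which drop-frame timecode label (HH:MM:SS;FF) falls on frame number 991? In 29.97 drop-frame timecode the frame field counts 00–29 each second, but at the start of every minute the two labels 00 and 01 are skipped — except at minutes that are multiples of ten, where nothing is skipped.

00:00:33;01

Ten DF minutes hold 17982 frames, so frame 991 lies in block 0 (frames 0–17981) with 991 frames into that block.
The block's first minute is 1800 frames and the rest 1798 each; 991 frames reaches minute 0, so 0 × 18 + 0 × 2 = 0 labels have been skipped so far.
Adding those back, label number 991 + 0 = 991 at 30 labels/s is 33 s + 1 f = 0 h 0 min 33 s frame 1, i.e. 00:00:33;01.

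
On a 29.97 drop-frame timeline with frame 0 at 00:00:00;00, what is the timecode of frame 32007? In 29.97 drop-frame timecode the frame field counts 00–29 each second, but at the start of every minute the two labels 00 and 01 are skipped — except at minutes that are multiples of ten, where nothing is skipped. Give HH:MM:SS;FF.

Each 10-minute DF block holds 10 × 60 × 30 − 9 × 2 = 17982 frames. 32007 ÷ 17982 → 1 full block, remainder 14025.
Within the partial block the first minute is 1800 frames and each further minute 1798, so 7 further minute boundaries passed. Total skipped labels = 18 × 1 + 2 × 7 = 32.
Non-drop label index = 32007 + 32 = 32039; at 30 labels/s that is 00:17:47:29, i.e. DF 00:17:47;29.

00:17:47;29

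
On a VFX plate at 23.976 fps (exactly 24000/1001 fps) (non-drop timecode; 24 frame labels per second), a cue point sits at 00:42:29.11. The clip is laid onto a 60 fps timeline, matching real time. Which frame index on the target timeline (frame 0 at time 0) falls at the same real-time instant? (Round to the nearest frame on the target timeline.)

Source frame index: (0×3600 + 42×60 + 29) × 24 + 11 = 61187.
Real time: 61187 / (24000/1001) = 61248187/24000 s.
Target frame: (61248187/24000) × (60) = 61248187/400 ≈ 153120.467 → 153120.

frame 153120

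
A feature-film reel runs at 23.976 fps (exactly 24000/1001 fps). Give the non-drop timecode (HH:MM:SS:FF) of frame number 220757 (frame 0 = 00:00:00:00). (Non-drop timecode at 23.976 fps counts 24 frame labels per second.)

02:33:18:05

220757 ÷ 24 = 9198 full seconds, remainder 5 frames.
9198 s = 2 h 33 min 18 s.
Timecode: 02:33:18:05.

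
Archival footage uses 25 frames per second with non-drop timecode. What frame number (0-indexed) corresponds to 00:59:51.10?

89785

Total seconds to the label: (0 × 3600 + 59 × 60 + 51) = 3591.
Frame index = 3591 × 25 + 10 = 89785.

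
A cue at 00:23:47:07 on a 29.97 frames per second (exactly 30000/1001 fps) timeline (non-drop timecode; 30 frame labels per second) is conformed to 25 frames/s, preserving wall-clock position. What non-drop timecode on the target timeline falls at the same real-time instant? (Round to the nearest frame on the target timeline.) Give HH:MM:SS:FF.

00:23:48:17

Source frame index: (0×3600 + 23×60 + 47) × 30 + 7 = 42817.
Real time: 42817 / (30000/1001) = 42859817/30000 s.
Target frame: (42859817/30000) × (25) = 42859817/1200 ≈ 35716.514 → 35717.
At 25 labels/s: frame 35717 → 00:23:48:17.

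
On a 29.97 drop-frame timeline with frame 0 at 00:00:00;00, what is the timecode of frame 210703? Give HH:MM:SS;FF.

01:57:10;15

Each 10-minute DF block holds 10 × 60 × 30 − 9 × 2 = 17982 frames. 210703 ÷ 17982 → 11 full blocks, remainder 12901.
Within the partial block the first minute is 1800 frames and each further minute 1798, so 7 further minute boundaries passed. Total skipped labels = 18 × 11 + 2 × 7 = 212.
Non-drop label index = 210703 + 212 = 210915; at 30 labels/s that is 01:57:10:15, i.e. DF 01:57:10;15.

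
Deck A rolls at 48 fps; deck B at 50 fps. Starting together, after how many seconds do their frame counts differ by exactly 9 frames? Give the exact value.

The gap grows by |50 − 48| = 2 frames per second.
Time for a 9-frame gap: 9 ÷ (2) = 4.5 s.

4.5 seconds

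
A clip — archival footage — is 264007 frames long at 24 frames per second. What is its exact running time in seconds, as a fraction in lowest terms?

Running time = 264007 ÷ (24) = 264007 × 1/24 = 264007/24 s.

264007/24 seconds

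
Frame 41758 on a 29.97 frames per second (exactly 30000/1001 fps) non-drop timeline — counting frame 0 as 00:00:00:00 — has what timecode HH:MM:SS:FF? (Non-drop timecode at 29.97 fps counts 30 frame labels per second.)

00:23:11:28

41758 ÷ 30 = 1391 full seconds, remainder 28 frames.
1391 s = 0 h 23 min 11 s.
Timecode: 00:23:11:28.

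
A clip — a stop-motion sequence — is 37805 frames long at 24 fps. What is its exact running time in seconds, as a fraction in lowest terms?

37805/24 seconds

Running time = 37805 ÷ (24) = 37805 × 1/24 = 37805/24 s.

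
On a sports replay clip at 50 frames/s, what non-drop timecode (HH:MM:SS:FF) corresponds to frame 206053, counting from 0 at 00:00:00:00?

206053 ÷ 50 = 4121 full seconds, remainder 3 frames.
4121 s = 1 h 8 min 41 s.
Timecode: 01:08:41:03.

01:08:41:03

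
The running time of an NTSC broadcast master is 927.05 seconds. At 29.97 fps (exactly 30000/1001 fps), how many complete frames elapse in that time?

Frames = 927.05 × 30000/1001 = 27811500/1001 ≈ 27783.7163.
Complete frames: 27783.

27783 frames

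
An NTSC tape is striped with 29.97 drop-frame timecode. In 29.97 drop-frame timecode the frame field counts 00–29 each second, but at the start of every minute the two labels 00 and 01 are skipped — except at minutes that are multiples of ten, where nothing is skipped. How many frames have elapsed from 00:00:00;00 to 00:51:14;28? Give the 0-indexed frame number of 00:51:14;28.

As if non-drop at 30 labels/s: (0 × 3600 + 51 × 60 + 14) × 30 + 28 = 92248.
Minute boundaries passed: 51; those not divisible by 10: 51 − 5 = 46; dropped labels = 2 × 46 = 92.
Actual frame index = 92248 − 92 = 92156.

92156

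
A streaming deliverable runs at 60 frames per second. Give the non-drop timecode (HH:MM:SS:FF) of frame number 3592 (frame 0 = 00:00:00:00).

00:00:59:52

3592 ÷ 60 = 59 full seconds, remainder 52 frames.
59 s = 0 h 0 min 59 s.
Timecode: 00:00:59:52.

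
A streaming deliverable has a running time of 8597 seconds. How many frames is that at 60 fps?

515820 frames

Frames = 8597 × 60 = 515820.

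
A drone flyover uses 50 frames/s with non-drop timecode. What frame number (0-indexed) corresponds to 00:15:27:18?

46368

Total seconds to the label: (0 × 3600 + 15 × 60 + 27) = 927.
Frame index = 927 × 50 + 18 = 46368.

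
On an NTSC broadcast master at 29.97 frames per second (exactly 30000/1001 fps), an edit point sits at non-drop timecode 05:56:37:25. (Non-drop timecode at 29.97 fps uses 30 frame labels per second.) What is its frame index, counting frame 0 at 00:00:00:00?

Total seconds to the label: (5 × 3600 + 56 × 60 + 37) = 21397.
Frame index = 21397 × 30 + 25 = 641935.

641935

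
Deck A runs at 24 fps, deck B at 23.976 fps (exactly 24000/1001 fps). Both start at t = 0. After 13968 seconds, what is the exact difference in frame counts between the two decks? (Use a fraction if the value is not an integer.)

A emits 24 × 13968 = 335232 frames; B emits 24000/1001 × 13968 = 335232000/1001.
Difference = 335232/1001 frames (≈ 334.8971); B is behind A.

335232/1001 frames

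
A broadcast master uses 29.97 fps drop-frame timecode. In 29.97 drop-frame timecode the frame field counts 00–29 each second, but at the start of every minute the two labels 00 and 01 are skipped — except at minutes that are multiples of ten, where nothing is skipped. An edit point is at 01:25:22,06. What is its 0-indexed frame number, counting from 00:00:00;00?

As if non-drop at 30 labels/s: (1 × 3600 + 25 × 60 + 22) × 30 + 6 = 153666.
Minute boundaries passed: 85; those not divisible by 10: 85 − 8 = 77; dropped labels = 2 × 77 = 154.
Actual frame index = 153666 − 154 = 153512.

153512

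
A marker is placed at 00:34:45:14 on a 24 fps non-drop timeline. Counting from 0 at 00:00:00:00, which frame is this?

Total seconds to the label: (0 × 3600 + 34 × 60 + 45) = 2085.
Frame index = 2085 × 24 + 14 = 50054.

frame 50054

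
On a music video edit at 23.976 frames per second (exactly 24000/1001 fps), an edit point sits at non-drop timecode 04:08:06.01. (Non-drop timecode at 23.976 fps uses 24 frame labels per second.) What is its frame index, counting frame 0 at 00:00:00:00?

Total seconds to the label: (4 × 3600 + 8 × 60 + 6) = 14886.
Frame index = 14886 × 24 + 1 = 357265.

357265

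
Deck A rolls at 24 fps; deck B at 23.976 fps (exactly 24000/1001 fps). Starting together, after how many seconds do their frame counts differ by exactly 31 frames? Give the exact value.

31031/24 seconds

The gap grows by |24000/1001 − 24| = 24/1001 frames per second.
Time for a 31-frame gap: 31 ÷ (24/1001) = 31031/24 s.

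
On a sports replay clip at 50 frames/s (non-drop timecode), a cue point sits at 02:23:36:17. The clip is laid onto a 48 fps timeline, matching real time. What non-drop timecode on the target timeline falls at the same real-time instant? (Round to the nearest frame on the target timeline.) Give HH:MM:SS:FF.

Source frame index: (2×3600 + 23×60 + 36) × 50 + 17 = 430817.
Real time: 430817 / (50) = 430817/50 s.
Target frame: (430817/50) × (48) = 10339608/25 ≈ 413584.320 → 413584.
At 48 labels/s: frame 413584 → 02:23:36:16.

02:23:36:16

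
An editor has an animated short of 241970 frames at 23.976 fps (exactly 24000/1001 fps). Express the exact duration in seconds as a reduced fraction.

Running time = 241970 ÷ (24000/1001) = 241970 × 1001/24000 = 24221197/2400 s.

24221197/2400 seconds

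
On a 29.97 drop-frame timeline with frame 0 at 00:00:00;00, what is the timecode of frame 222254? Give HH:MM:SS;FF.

Ten DF minutes hold 17982 frames, so frame 222254 lies in block 12 (frames 215784–233765) with 6470 frames into that block.
The block's first minute is 1800 frames and the rest 1798 each; 6470 frames reaches minute 3, so 12 × 18 + 3 × 2 = 222 labels have been skipped so far.
Adding those back, label number 222254 + 222 = 222476 at 30 labels/s is 7415 s + 26 f = 2 h 3 min 35 s frame 26, i.e. 02:03:35;26.

02:03:35;26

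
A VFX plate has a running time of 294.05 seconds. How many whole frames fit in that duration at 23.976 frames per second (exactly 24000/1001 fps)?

Frames = 294.05 × 24000/1001 = 7057200/1001 ≈ 7050.1499.
Complete frames: 7050.

7050 frames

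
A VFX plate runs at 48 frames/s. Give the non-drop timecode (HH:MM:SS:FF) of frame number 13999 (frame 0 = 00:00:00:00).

00:04:51:31

13999 ÷ 48 = 291 full seconds, remainder 31 frames.
291 s = 0 h 4 min 51 s.
Timecode: 00:04:51:31.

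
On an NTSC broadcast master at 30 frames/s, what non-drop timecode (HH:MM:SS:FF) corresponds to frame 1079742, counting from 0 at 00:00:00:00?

1079742 ÷ 30 = 35991 full seconds, remainder 12 frames.
35991 s = 9 h 59 min 51 s.
Timecode: 09:59:51:12.

09:59:51:12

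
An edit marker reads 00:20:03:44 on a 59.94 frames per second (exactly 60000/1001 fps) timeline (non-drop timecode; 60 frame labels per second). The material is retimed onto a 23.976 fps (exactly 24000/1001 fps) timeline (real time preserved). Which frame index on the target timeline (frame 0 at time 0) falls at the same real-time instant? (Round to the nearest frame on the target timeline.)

frame 28890

Source frame index: (0×3600 + 20×60 + 3) × 60 + 44 = 72224.
Real time: 72224 / (60000/1001) = 2259257/1875 s.
Target frame: (2259257/1875) × (24000/1001) = 144448/5 ≈ 28889.600 → 28890.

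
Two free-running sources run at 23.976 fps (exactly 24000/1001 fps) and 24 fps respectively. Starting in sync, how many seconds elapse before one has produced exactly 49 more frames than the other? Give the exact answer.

The gap grows by |24 − 24000/1001| = 24/1001 frames per second.
Time for a 49-frame gap: 49 ÷ (24/1001) = 49049/24 s.

49049/24 seconds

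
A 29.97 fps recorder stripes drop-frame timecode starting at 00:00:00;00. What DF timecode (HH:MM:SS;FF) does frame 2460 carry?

00:01:22;02

Each 10-minute DF block holds 10 × 60 × 30 − 9 × 2 = 17982 frames. 2460 ÷ 17982 → 0 full blocks, remainder 2460.
Within the partial block the first minute is 1800 frames and each further minute 1798, so 1 further minute boundary passed. Total skipped labels = 18 × 0 + 2 × 1 = 2.
Non-drop label index = 2460 + 2 = 2462; at 30 labels/s that is 00:01:22:02, i.e. DF 00:01:22;02.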